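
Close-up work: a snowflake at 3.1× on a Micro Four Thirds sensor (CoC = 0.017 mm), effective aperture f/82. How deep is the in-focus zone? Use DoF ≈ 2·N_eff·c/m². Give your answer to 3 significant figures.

At magnification m, DoF ≈ 2·N_eff·c/m² = 2 × 82 × 0.017 / 3.1² = 2.788 / 9.61 ≈ 0.29 mm.

0.290 mm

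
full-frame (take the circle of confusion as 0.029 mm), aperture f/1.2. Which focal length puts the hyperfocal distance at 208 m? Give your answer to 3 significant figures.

From H = f²/(N·c) + f, with f ≪ H: f ≈ √(H·N·c) = √(208000 × 1.2 × 0.029) = √7238.4 ≈ 85.08 mm.
The +f correction barely moves this — solving exactly, f² + N·c·f − N·c·H = 0 ⇒ f = (−N·c + √((N·c)² + 4·N·c·H))/2 = (−0.0348 + √28954)/2 ≈ 85.061 mm, so f ≈ 85.1 mm.

85.1 mm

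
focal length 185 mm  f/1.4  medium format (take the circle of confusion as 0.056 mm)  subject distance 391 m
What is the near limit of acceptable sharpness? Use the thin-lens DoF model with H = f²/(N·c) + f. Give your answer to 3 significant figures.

206 m

Hyperfocal distance H = f²/(N·c) + f = 185²/(1.4 × 0.056) + 185 = 34225/0.0784 + 185 ≈ 436728.4 mm ≈ 436.7 m.
Near limit Dn = s·(H − f)/(H + s − 2f) = 391000 × (436728.4 − 185) / (436728.4 + 391000 − 2 × 185) = 391000 × 436543.4 / 827358.4 ≈ 206305 mm ≈ 206 m.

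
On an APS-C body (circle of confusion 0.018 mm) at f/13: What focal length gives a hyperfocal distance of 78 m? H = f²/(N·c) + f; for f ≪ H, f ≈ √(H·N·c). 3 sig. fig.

From H = f²/(N·c) + f, with f ≪ H: f ≈ √(H·N·c) = √(78000 × 13 × 0.018) = √18252 ≈ 135.1 mm.
The +f correction barely moves this — solving exactly, f² + N·c·f − N·c·H = 0 ⇒ f = (−N·c + √((N·c)² + 4·N·c·H))/2 = (−0.234 + √73008)/2 ≈ 134.98 mm, so f ≈ 135 mm.

135 mm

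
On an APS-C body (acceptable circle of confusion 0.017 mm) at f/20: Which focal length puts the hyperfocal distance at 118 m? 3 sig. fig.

200 mm

From H = f²/(N·c) + f, with f ≪ H: f ≈ √(H·N·c) = √(118000 × 20 × 0.017) = √40120 ≈ 200.3 mm.
The +f correction barely moves this — solving exactly, f² + N·c·f − N·c·H = 0 ⇒ f = (−N·c + √((N·c)² + 4·N·c·H))/2 = (−0.34 + √160480)/2 ≈ 200.13 mm, so f ≈ 200 mm.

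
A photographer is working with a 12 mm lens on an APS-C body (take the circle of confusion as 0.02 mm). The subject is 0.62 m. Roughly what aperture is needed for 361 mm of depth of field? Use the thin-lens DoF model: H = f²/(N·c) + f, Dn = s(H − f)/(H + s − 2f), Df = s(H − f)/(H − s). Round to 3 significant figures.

Write h = H − f = f²/(N·c). The thin-lens limits are Dn = s·h/(h + (s−f)) and Df = s·h/(h − (s−f)), so DoF = Df − Dn = 2·s·(s−f)·h / (h² − (s−f)²).
That is a quadratic in h: DoF·h² − 2·s·(s−f)·h − DoF·(s−f)² = 0 ⇒ h = (s−f)·(s + √(s² + DoF²)) / DoF = 608 × (620 + √(620² + 361²)) / 361 = 608 × (620 + 717.441) / 361 ≈ 2252.5 mm.
Then N = f²/(c·h) = 12² / (0.02 × 2252.5) = 144 / 45.051 ≈ 3.20.

f/3.20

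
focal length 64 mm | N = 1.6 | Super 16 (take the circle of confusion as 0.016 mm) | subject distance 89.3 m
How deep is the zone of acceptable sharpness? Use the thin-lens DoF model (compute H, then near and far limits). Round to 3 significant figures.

145 m

Hyperfocal distance H = f²/(N·c) + f = 64²/(1.6 × 0.016) + 64 = 4096/0.0256 + 64 ≈ 160064.0 mm ≈ 160.1 m.
Near limit Dn = s·(H − f)/(H + s − 2f) = 89300 × (160064.0 − 64) / (160064.0 + 89300 − 2 × 64) = 89300 × 160000.0 / 249236.0 ≈ 57327 mm.
Far limit Df = s·(H − f)/(H − s) = 89300 × (160064.0 − 64) / (160064.0 − 89300) = 89300 × 160000.0 / 70764.0 ≈ 201911 mm.
Depth of field = Df − Dn = 201911 − 57327 ≈ 144584 mm ≈ 145 m.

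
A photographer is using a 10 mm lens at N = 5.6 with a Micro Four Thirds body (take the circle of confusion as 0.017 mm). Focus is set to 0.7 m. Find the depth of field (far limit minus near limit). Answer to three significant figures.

1.62 m

Hyperfocal distance H = f²/(N·c) + f = 10²/(5.6 × 0.017) + 10 = 100/0.0952 + 10 ≈ 1060.4 mm ≈ 1.060 m.
Near limit Dn = s·(H − f)/(H + s − 2f) = 700 × (1060.4 − 10) / (1060.4 + 700 − 2 × 10) = 700 × 1050.4 / 1740.4 ≈ 422.5 mm.
Far limit Df = s·(H − f)/(H − s) = 700 × (1060.4 − 10) / (1060.4 − 700) = 700 × 1050.4 / 360.4 ≈ 2040.1 mm.
Depth of field = Df − Dn = 2040.1 − 422.5 ≈ 1617.6 mm ≈ 1.62 m.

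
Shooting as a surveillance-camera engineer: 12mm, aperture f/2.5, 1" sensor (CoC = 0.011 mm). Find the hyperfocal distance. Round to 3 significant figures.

5.25 m

Hyperfocal distance H = f²/(N·c) + f = 12²/(2.5 × 0.011) + 12 = 144/0.0275 + 12 ≈ 5248.4 mm ≈ 5.25 m.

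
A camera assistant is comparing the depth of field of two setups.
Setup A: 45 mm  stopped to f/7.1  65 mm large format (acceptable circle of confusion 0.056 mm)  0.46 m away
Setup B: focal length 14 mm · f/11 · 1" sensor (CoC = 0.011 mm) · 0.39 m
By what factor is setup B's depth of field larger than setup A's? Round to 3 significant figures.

Setup A: H = 45²/(7.1×0.056) + 45 ≈ 5138.1 mm; DoF = Df − Dn = 500.808 − 425.342 ≈ 75.466 mm.
Setup B: H = 14²/(11×0.011) + 14 ≈ 1633.8 mm; DoF = Df − Dn = 507.89 − 316.53 ≈ 191.36 mm.
Ratio = 191.36 / 75.466 ≈ 2.54.

2.54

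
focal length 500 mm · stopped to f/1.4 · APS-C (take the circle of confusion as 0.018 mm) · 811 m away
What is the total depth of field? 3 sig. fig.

133 m

Hyperfocal distance H = f²/(N·c) + f = 500²/(1.4 × 0.018) + 500 = 250000/0.0252 + 500 ≈ 9921134.9 mm ≈ 9921 m.
Near limit Dn = s·(H − f)/(H + s − 2f) = 811000 × (9921134.9 − 500) / (9921134.9 + 811000 − 2 × 500) = 811000 × 9920634.9 / 10731134.9 ≈ 749747 mm.
Far limit Df = s·(H − f)/(H − s) = 811000 × (9921134.9 − 500) / (9921134.9 − 811000) = 811000 × 9920634.9 / 9110134.9 ≈ 883152 mm.
Depth of field = Df − Dn = 883152 − 749747 ≈ 133405 mm ≈ 133 m.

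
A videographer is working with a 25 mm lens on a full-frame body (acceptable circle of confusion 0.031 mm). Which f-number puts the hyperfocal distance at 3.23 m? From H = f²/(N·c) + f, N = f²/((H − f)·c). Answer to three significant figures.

Rearrange H = f²/(N·c) + f for N: N = f² / ((H − f)·c).
N = 25² / ((3230 − 25) × 0.031) = 625 / 99.36 ≈ 6.29.

f/6.29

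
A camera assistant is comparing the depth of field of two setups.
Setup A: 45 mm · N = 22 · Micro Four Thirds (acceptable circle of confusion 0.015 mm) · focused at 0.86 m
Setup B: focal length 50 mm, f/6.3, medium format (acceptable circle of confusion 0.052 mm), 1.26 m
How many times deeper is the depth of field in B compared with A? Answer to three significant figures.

Setup A: H = 45²/(22×0.015) + 45 ≈ 6181.4 mm; DoF = Df − Dn = 991.71 − 759.17 ≈ 232.54 mm.
Setup B: H = 50²/(6.3×0.052) + 50 ≈ 7681.3 mm; DoF = Df − Dn = 1497.43 − 1087.56 ≈ 409.87 mm.
Ratio = 409.87 / 232.54 ≈ 1.76.

1.76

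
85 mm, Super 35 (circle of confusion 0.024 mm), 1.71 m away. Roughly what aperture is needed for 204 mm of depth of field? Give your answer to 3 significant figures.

f/11

Write h = H − f = f²/(N·c). The thin-lens limits are Dn = s·h/(h + (s−f)) and Df = s·h/(h − (s−f)), so DoF = Df − Dn = 2·s·(s−f)·h / (h² − (s−f)²).
That is a quadratic in h: DoF·h² − 2·s·(s−f)·h − DoF·(s−f)² = 0 ⇒ h = (s−f)·(s + √(s² + DoF²)) / DoF = 1625 × (1710 + √(1710² + 204²)) / 204 = 1625 × (1710 + 1722.13) / 204 ≈ 27339 mm.
Then N = f²/(c·h) = 85² / (0.024 × 27339) = 7225 / 656.14 ≈ 11.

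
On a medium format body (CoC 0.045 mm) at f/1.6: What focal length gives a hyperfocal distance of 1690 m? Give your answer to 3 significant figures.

From H = f²/(N·c) + f, with f ≪ H: f ≈ √(H·N·c) = √(1690000 × 1.6 × 0.045) = √121680 ≈ 348.8 mm.
The +f correction barely moves this — solving exactly, f² + N·c·f − N·c·H = 0 ⇒ f = (−N·c + √((N·c)² + 4·N·c·H))/2 = (−0.072 + √486720)/2 ≈ 348.79 mm, so f ≈ 349 mm.

349 mm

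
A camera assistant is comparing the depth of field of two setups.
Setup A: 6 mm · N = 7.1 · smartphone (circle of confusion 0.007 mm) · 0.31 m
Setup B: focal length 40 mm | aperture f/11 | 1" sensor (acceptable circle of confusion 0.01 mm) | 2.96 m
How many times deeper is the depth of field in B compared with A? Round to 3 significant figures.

3.92

Setup A: H = 6²/(7.1×0.007) + 6 ≈ 730.3 mm; DoF = Df − Dn = 534.20 − 218.36 ≈ 315.84 mm.
Setup B: H = 40²/(11×0.01) + 40 ≈ 14585.5 mm; DoF = Df − Dn = 3703.5 − 2465.1 ≈ 1238.4 mm.
Ratio = 1238.4 / 315.84 ≈ 3.92.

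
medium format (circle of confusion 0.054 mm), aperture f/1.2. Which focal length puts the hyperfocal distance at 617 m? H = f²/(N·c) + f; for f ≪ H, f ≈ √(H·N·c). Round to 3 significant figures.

200 mm

From H = f²/(N·c) + f, with f ≪ H: f ≈ √(H·N·c) = √(617000 × 1.2 × 0.054) = √39982 ≈ 200.0 mm.
The +f correction barely moves this — solving exactly, f² + N·c·f − N·c·H = 0 ⇒ f = (−N·c + √((N·c)² + 4·N·c·H))/2 = (−0.0648 + √159926)/2 ≈ 199.92 mm, so f ≈ 200 mm.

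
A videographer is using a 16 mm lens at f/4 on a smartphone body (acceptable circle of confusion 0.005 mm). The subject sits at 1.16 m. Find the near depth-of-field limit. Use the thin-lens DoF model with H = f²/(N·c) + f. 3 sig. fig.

1.06 m

Hyperfocal distance H = f²/(N·c) + f = 16²/(4 × 0.005) + 16 = 256/0.02 + 16 ≈ 12816.0 mm ≈ 12.82 m.
Near limit Dn = s·(H − f)/(H + s − 2f) = 1160 × (12816.0 − 16) / (12816.0 + 1160 − 2 × 16) = 1160 × 12800.0 / 13944.0 ≈ 1064.8 mm ≈ 1.06 m.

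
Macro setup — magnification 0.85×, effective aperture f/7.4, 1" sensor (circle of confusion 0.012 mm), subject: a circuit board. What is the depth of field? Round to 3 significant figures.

0.246 mm

At magnification m, DoF ≈ 2·N_eff·c/m² = 2 × 7.4 × 0.012 / 0.85² = 0.1776 / 0.7225 ≈ 0.246 mm.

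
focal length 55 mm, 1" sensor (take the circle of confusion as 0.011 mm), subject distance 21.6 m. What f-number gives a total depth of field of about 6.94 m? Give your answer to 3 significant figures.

f/2.00

Write h = H − f = f²/(N·c). The thin-lens limits are Dn = s·h/(h + (s−f)) and Df = s·h/(h − (s−f)), so DoF = Df − Dn = 2·s·(s−f)·h / (h² − (s−f)²).
That is a quadratic in h: DoF·h² − 2·s·(s−f)·h − DoF·(s−f)² = 0 ⇒ h = (s−f)·(s + √(s² + DoF²)) / DoF = 21545 × (21600 + √(21600² + 6940²)) / 6940 = 21545 × (21600 + 22687.5) / 6940 ≈ 137489 mm.
Then N = f²/(c·h) = 55² / (0.011 × 137489) = 3025 / 1512.4 ≈ 2.00.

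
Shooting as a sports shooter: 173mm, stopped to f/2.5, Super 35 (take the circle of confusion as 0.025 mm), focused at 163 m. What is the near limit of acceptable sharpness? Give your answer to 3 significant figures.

122 m

Hyperfocal distance H = f²/(N·c) + f = 173²/(2.5 × 0.025) + 173 = 29929/0.0625 + 173 ≈ 479037.0 mm ≈ 479.0 m.
Near limit Dn = s·(H − f)/(H + s − 2f) = 163000 × (479037.0 − 173) / (479037.0 + 163000 − 2 × 173) = 163000 × 478864.0 / 641691.0 ≈ 121639 mm ≈ 122 m.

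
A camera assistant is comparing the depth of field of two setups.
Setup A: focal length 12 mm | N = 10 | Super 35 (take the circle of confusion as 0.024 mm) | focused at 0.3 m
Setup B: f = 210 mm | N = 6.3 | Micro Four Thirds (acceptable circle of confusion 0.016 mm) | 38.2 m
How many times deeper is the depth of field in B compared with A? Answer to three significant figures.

17.9

Setup A: H = 12²/(10×0.024) + 12 ≈ 612.0 mm; DoF = Df − Dn = 576.92 − 202.70 ≈ 374.22 mm.
Setup B: H = 210²/(6.3×0.016) + 210 ≈ 437710.0 mm; DoF = Df − Dn = 41832.5 − 35148.0 ≈ 6684.5 mm.
Ratio = 6684.5 / 374.22 ≈ 17.9.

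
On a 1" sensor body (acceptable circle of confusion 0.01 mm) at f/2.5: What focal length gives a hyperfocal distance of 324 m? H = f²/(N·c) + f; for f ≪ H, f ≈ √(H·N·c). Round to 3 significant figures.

90.0 mm

From H = f²/(N·c) + f, with f ≪ H: f ≈ √(H·N·c) = √(324000 × 2.5 × 0.01) = √8100.0 ≈ 90.00 mm.
The +f correction barely moves this — solving exactly, f² + N·c·f − N·c·H = 0 ⇒ f = (−N·c + √((N·c)² + 4·N·c·H))/2 = (−0.025 + √32400)/2 ≈ 89.988 mm, so f ≈ 90.0 mm.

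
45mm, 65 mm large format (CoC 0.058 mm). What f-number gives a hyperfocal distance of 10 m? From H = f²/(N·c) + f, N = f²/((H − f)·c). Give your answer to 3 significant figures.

Rearrange H = f²/(N·c) + f for N: N = f² / ((H − f)·c).
N = 45² / ((10000 − 45) × 0.058) = 2025 / 577.4 ≈ 3.51.

f/3.51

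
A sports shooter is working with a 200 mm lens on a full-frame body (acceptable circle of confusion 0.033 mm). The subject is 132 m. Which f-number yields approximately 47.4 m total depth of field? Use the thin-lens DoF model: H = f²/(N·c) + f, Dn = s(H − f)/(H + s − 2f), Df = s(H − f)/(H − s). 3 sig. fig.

Write h = H − f = f²/(N·c). The thin-lens limits are Dn = s·h/(h + (s−f)) and Df = s·h/(h − (s−f)), so DoF = Df − Dn = 2·s·(s−f)·h / (h² − (s−f)²).
That is a quadratic in h: DoF·h² − 2·s·(s−f)·h − DoF·(s−f)² = 0 ⇒ h = (s−f)·(s + √(s² + DoF²)) / DoF = 131800 × (132000 + √(132000² + 47400²)) / 47400 = 131800 × (132000 + 140252) / 47400 ≈ 757023 mm.
Then N = f²/(c·h) = 200² / (0.033 × 757023) = 40000 / 24982 ≈ 1.60.

f/1.60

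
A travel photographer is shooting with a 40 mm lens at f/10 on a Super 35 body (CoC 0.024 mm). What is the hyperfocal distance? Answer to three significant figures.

Hyperfocal distance H = f²/(N·c) + f = 40²/(10 × 0.024) + 40 = 1600/0.24 + 40 ≈ 6706.7 mm ≈ 6.71 m.

6.71 m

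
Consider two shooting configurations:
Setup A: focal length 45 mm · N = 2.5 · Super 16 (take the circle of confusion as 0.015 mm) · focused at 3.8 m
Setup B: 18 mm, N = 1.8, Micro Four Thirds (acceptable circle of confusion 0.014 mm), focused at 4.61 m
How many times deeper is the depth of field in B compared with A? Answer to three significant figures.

7.11

Setup A: H = 45²/(2.5×0.015) + 45 ≈ 54045.0 mm; DoF = Df − Dn = 4083.99 − 3552.94 ≈ 531.05 mm.
Setup B: H = 18²/(1.8×0.014) + 18 ≈ 12875.1 mm; DoF = Df − Dn = 7171.3 − 3396.8 ≈ 3774.5 mm.
Ratio = 3774.5 / 531.05 ≈ 7.11.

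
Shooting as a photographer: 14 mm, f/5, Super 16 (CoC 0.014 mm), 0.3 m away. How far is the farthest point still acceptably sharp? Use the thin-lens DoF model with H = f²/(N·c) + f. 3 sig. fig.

334 mm

Hyperfocal distance H = f²/(N·c) + f = 14²/(5 × 0.014) + 14 = 196/0.07 + 14 ≈ 2814.0 mm ≈ 2.814 m.
Far limit Df = s·(H − f)/(H − s) = 300 × (2814.0 − 14) / (2814.0 − 300) = 300 × 2800.0 / 2514.0 ≈ 334.13 mm.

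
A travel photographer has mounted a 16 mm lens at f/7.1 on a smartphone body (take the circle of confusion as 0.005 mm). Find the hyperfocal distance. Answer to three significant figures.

Hyperfocal distance H = f²/(N·c) + f = 16²/(7.1 × 0.005) + 16 = 256/0.0355 + 16 ≈ 7227.3 mm ≈ 7.23 m.

7.23 m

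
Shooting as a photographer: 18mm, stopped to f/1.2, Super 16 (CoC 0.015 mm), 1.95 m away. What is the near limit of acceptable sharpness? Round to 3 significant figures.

Hyperfocal distance H = f²/(N·c) + f = 18²/(1.2 × 0.015) + 18 = 324/0.018 + 18 ≈ 18018.0 mm ≈ 18.02 m.
Near limit Dn = s·(H − f)/(H + s − 2f) = 1950 × (18018.0 − 18) / (18018.0 + 1950 − 2 × 18) = 1950 × 18000.0 / 19932.0 ≈ 1761.0 mm ≈ 1.76 m.

1.76 m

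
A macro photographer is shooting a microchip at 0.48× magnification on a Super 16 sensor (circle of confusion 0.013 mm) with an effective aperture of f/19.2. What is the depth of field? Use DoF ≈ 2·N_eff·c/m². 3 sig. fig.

2.17 mm

At magnification m, DoF ≈ 2·N_eff·c/m² = 2 × 19.2 × 0.013 / 0.48² = 0.4992 / 0.2304 ≈ 2.17 mm.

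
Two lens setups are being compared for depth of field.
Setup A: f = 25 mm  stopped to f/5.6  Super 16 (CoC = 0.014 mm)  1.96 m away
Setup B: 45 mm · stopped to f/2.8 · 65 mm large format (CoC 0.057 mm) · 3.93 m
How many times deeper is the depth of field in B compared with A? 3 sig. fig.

Setup A: H = 25²/(5.6×0.014) + 25 ≈ 7996.9 mm; DoF = Df − Dn = 2588.2 − 1577.2 ≈ 1011.0 mm.
Setup B: H = 45²/(2.8×0.057) + 45 ≈ 12733.0 mm; DoF = Df − Dn = 5664.4 − 3008.7 ≈ 2655.7 mm.
Ratio = 2655.7 / 1011.0 ≈ 2.63.

2.63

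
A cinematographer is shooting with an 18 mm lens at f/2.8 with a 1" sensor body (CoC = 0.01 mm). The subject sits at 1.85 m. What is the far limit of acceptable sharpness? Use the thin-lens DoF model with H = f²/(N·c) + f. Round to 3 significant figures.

Hyperfocal distance H = f²/(N·c) + f = 18²/(2.8 × 0.01) + 18 = 324/0.028 + 18 ≈ 11589.4 mm ≈ 11.59 m.
Far limit Df = s·(H − f)/(H − s) = 1850 × (11589.4 − 18) / (11589.4 − 1850) = 1850 × 11571.4 / 9739.4 ≈ 2198.0 mm ≈ 2.20 m.

2.20 m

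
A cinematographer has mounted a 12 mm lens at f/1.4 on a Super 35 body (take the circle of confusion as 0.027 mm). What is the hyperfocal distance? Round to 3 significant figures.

Hyperfocal distance H = f²/(N·c) + f = 12²/(1.4 × 0.027) + 12 = 144/0.0378 + 12 ≈ 3821.5 mm ≈ 3.82 m.

3.82 m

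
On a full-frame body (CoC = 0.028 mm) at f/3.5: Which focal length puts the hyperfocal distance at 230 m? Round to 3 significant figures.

150 mm

From H = f²/(N·c) + f, with f ≪ H: f ≈ √(H·N·c) = √(230000 × 3.5 × 0.028) = √22540 ≈ 150.1 mm.
The +f correction barely moves this — solving exactly, f² + N·c·f − N·c·H = 0 ⇒ f = (−N·c + √((N·c)² + 4·N·c·H))/2 = (−0.098 + √90160)/2 ≈ 150.08 mm, so f ≈ 150 mm.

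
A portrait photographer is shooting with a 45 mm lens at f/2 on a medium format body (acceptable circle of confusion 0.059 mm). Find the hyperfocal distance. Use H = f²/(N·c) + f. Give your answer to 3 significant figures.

Hyperfocal distance H = f²/(N·c) + f = 45²/(2 × 0.059) + 45 = 2025/0.118 + 45 ≈ 17206.0 mm ≈ 17.2 m.

17.2 m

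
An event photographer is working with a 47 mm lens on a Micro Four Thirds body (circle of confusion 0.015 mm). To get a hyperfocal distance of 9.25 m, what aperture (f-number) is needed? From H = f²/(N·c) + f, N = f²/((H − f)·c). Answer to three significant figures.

f/16

Rearrange H = f²/(N·c) + f for N: N = f² / ((H − f)·c).
N = 47² / ((9250 − 47) × 0.015) = 2209 / 138.0 ≈ 16.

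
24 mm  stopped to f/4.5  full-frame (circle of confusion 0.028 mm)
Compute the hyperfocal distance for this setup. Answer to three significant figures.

Hyperfocal distance H = f²/(N·c) + f = 24²/(4.5 × 0.028) + 24 = 576/0.126 + 24 ≈ 4595.4 mm ≈ 4.60 m.

4.60 m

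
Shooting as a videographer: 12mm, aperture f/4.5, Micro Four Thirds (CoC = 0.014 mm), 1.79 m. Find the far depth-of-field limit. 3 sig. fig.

Hyperfocal distance H = f²/(N·c) + f = 12²/(4.5 × 0.014) + 12 = 144/0.063 + 12 ≈ 2297.7 mm ≈ 2.298 m.
Far limit Df = s·(H − f)/(H − s) = 1790 × (2297.7 − 12) / (2297.7 − 1790) = 1790 × 2285.7 / 507.7 ≈ 8058.5 mm ≈ 8.06 m.

8.06 m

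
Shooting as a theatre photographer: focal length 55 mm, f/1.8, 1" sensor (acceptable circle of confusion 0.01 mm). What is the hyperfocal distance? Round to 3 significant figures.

Hyperfocal distance H = f²/(N·c) + f = 55²/(1.8 × 0.01) + 55 = 3025/0.018 + 55 ≈ 168110.6 mm ≈ 168 m.

168 m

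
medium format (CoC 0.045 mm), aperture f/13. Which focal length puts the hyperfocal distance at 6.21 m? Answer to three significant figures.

From H = f²/(N·c) + f, with f ≪ H: f ≈ √(H·N·c) = √(6210 × 13 × 0.045) = √3632.8 ≈ 60.27 mm.
Exact: f² + N·c·f − N·c·H = 0 ⇒ f = (−N·c + √((N·c)² + 4·N·c·H))/2 = (−0.585 + √14532)/2 ≈ 59.981 mm ≈ 60.0 mm.

60.0 mm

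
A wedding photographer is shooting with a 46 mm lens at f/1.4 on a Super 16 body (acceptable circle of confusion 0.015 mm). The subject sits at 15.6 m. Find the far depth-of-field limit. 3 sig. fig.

18.4 m

Hyperfocal distance H = f²/(N·c) + f = 46²/(1.4 × 0.015) + 46 = 2116/0.021 + 46 ≈ 100807.9 mm ≈ 100.8 m.
Far limit Df = s·(H − f)/(H − s) = 15600 × (100807.9 − 46) / (100807.9 − 15600) = 15600 × 100761.9 / 85207.9 ≈ 18448 mm ≈ 18.4 m.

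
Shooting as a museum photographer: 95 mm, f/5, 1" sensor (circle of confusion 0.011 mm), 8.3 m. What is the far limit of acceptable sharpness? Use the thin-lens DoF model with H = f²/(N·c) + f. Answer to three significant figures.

Hyperfocal distance H = f²/(N·c) + f = 95²/(5 × 0.011) + 95 = 9025/0.055 + 95 ≈ 164185.9 mm ≈ 164.2 m.
Far limit Df = s·(H − f)/(H − s) = 8300 × (164185.9 − 95) / (164185.9 − 8300) = 8300 × 164090.9 / 155885.9 ≈ 8736.9 mm ≈ 8.74 m.

8.74 m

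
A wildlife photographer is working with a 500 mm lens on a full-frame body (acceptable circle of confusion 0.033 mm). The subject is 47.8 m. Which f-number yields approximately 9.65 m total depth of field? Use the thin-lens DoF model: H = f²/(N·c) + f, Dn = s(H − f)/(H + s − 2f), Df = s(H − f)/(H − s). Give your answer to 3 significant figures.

f/16

Write h = H − f = f²/(N·c). The thin-lens limits are Dn = s·h/(h + (s−f)) and Df = s·h/(h − (s−f)), so DoF = Df − Dn = 2·s·(s−f)·h / (h² − (s−f)²).
That is a quadratic in h: DoF·h² − 2·s·(s−f)·h − DoF·(s−f)² = 0 ⇒ h = (s−f)·(s + √(s² + DoF²)) / DoF = 47300 × (47800 + √(47800² + 9650²)) / 9650 = 47300 × (47800 + 48764.4) / 9650 ≈ 473315 mm.
Then N = f²/(c·h) = 500² / (0.033 × 473315) = 250000 / 15619 ≈ 16.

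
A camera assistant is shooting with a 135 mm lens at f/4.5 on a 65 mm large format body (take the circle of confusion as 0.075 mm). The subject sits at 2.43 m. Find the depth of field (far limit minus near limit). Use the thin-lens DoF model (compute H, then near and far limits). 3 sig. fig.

Hyperfocal distance H = f²/(N·c) + f = 135²/(4.5 × 0.075) + 135 = 18225/0.3375 + 135 ≈ 54135.0 mm ≈ 54.14 m.
Near limit Dn = s·(H − f)/(H + s − 2f) = 2430 × (54135.0 − 135) / (54135.0 + 2430 − 2 × 135) = 2430 × 54000.0 / 56295.0 ≈ 2330.94 mm.
Far limit Df = s·(H − f)/(H − s) = 2430 × (54135.0 − 135) / (54135.0 − 2430) = 2430 × 54000.0 / 51705.0 ≈ 2537.86 mm.
Depth of field = Df − Dn = 2537.86 − 2330.94 ≈ 206.92 mm.

207 mm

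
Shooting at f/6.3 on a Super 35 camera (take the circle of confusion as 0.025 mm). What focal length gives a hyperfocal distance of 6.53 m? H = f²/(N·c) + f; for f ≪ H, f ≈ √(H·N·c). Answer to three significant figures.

From H = f²/(N·c) + f, with f ≪ H: f ≈ √(H·N·c) = √(6530 × 6.3 × 0.025) = √1028.5 ≈ 32.07 mm.
Exact: f² + N·c·f − N·c·H = 0 ⇒ f = (−N·c + √((N·c)² + 4·N·c·H))/2 = (−0.1575 + √4113.9)/2 ≈ 31.991 mm ≈ 32.0 mm.

32.0 mm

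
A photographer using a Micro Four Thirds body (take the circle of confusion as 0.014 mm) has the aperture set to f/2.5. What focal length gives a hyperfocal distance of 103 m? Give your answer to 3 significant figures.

60.0 mm

From H = f²/(N·c) + f, with f ≪ H: f ≈ √(H·N·c) = √(103000 × 2.5 × 0.014) = √3605.0 ≈ 60.04 mm.
The +f correction barely moves this — solving exactly, f² + N·c·f − N·c·H = 0 ⇒ f = (−N·c + √((N·c)² + 4·N·c·H))/2 = (−0.035 + √14420)/2 ≈ 60.024 mm, so f ≈ 60.0 mm.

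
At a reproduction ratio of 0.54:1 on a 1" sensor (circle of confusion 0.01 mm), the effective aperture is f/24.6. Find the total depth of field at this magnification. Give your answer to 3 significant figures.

1.69 mm

At magnification m, DoF ≈ 2·N_eff·c/m² = 2 × 24.6 × 0.01 / 0.54² = 0.492 / 0.2916 ≈ 1.69 mm.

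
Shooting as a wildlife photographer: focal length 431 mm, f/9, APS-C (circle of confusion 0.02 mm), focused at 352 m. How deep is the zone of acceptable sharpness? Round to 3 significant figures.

271 m

Hyperfocal distance H = f²/(N·c) + f = 431²/(9 × 0.02) + 431 = 185761/0.18 + 431 ≈ 1032436.6 mm ≈ 1032 m.
Near limit Dn = s·(H − f)/(H + s − 2f) = 352000 × (1032436.6 − 431) / (1032436.6 + 352000 − 2 × 431) = 352000 × 1032005.6 / 1383574.6 ≈ 262556 mm.
Far limit Df = s·(H − f)/(H − s) = 352000 × (1032436.6 − 431) / (1032436.6 − 352000) = 352000 × 1032005.6 / 680436.6 ≈ 533872 mm.
Depth of field = Df − Dn = 533872 − 262556 ≈ 271316 mm ≈ 271 m.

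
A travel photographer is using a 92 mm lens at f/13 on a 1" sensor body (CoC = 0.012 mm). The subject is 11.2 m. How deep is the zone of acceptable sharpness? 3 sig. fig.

4.79 m

Hyperfocal distance H = f²/(N·c) + f = 92²/(13 × 0.012) + 92 = 8464/0.156 + 92 ≈ 54348.4 mm ≈ 54.35 m.
Near limit Dn = s·(H − f)/(H + s − 2f) = 11200 × (54348.4 − 92) / (54348.4 + 11200 − 2 × 92) = 11200 × 54256.4 / 65364.4 ≈ 9296.7 mm.
Far limit Df = s·(H − f)/(H − s) = 11200 × (54348.4 − 92) / (54348.4 − 11200) = 11200 × 54256.4 / 43148.4 ≈ 14083.3 mm.
Depth of field = Df − Dn = 14083.3 − 9296.7 ≈ 4786.6 mm ≈ 4.79 m.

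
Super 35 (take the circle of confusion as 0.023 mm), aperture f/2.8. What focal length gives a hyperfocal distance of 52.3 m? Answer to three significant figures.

58.0 mm

From H = f²/(N·c) + f, with f ≪ H: f ≈ √(H·N·c) = √(52300 × 2.8 × 0.023) = √3368.1 ≈ 58.04 mm.
The +f correction barely moves this — solving exactly, f² + N·c·f − N·c·H = 0 ⇒ f = (−N·c + √((N·c)² + 4·N·c·H))/2 = (−0.0644 + √13472)/2 ≈ 58.003 mm, so f ≈ 58.0 mm.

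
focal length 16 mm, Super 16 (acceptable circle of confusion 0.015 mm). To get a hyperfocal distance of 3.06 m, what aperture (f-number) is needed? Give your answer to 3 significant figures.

f/5.61

Rearrange H = f²/(N·c) + f for N: N = f² / ((H − f)·c).
N = 16² / ((3060 − 16) × 0.015) = 256 / 45.66 ≈ 5.61.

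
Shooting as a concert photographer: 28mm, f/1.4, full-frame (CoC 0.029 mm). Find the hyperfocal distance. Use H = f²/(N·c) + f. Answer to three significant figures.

Hyperfocal distance H = f²/(N·c) + f = 28²/(1.4 × 0.029) + 28 = 784/0.0406 + 28 ≈ 19338.3 mm ≈ 19.3 m.

19.3 m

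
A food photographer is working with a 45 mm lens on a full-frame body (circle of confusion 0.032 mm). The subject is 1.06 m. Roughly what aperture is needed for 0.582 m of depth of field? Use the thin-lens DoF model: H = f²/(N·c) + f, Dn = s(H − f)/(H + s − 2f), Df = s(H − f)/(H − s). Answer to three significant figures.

f/16

Write h = H − f = f²/(N·c). The thin-lens limits are Dn = s·h/(h + (s−f)) and Df = s·h/(h − (s−f)), so DoF = Df − Dn = 2·s·(s−f)·h / (h² − (s−f)²).
That is a quadratic in h: DoF·h² − 2·s·(s−f)·h − DoF·(s−f)² = 0 ⇒ h = (s−f)·(s + √(s² + DoF²)) / DoF = 1015 × (1060 + √(1060² + 582²)) / 582 = 1015 × (1060 + 1209.27) / 582 ≈ 3957.6 mm.
Then N = f²/(c·h) = 45² / (0.032 × 3957.6) = 2025 / 126.64 ≈ 16.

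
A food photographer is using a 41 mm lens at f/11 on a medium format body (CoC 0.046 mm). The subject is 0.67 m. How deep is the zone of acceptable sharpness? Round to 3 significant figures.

263 mm

Hyperfocal distance H = f²/(N·c) + f = 41²/(11 × 0.046) + 41 = 1681/0.506 + 41 ≈ 3363.1 mm ≈ 3.363 m.
Near limit Dn = s·(H − f)/(H + s − 2f) = 670 × (3363.1 − 41) / (3363.1 + 670 − 2 × 41) = 670 × 3322.1 / 3951.1 ≈ 563.34 mm.
Far limit Df = s·(H − f)/(H − s) = 670 × (3363.1 − 41) / (3363.1 − 670) = 670 × 3322.1 / 2693.1 ≈ 826.48 mm.
Depth of field = Df − Dn = 826.48 − 563.34 ≈ 263.14 mm.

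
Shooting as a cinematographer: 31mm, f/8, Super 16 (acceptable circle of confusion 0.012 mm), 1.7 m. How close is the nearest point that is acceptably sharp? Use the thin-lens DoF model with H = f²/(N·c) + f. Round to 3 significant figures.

1.46 m

Hyperfocal distance H = f²/(N·c) + f = 31²/(8 × 0.012) + 31 = 961/0.096 + 31 ≈ 10041.4 mm ≈ 10.04 m.
Near limit Dn = s·(H − f)/(H + s − 2f) = 1700 × (10041.4 − 31) / (10041.4 + 1700 − 2 × 31) = 1700 × 10010.4 / 11679.4 ≈ 1457.1 mm ≈ 1.46 m.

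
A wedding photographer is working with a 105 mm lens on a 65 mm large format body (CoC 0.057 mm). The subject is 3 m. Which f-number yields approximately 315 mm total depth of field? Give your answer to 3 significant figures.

f/3.50

Write h = H − f = f²/(N·c). The thin-lens limits are Dn = s·h/(h + (s−f)) and Df = s·h/(h − (s−f)), so DoF = Df − Dn = 2·s·(s−f)·h / (h² − (s−f)²).
That is a quadratic in h: DoF·h² − 2·s·(s−f)·h − DoF·(s−f)² = 0 ⇒ h = (s−f)·(s + √(s² + DoF²)) / DoF = 2895 × (3000 + √(3000² + 315²)) / 315 = 2895 × (3000 + 3016.49) / 315 ≈ 55294 mm.
Then N = f²/(c·h) = 105² / (0.057 × 55294) = 11025 / 3151.8 ≈ 3.50.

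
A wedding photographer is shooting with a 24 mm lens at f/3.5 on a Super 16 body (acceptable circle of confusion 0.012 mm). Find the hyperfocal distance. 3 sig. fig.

Hyperfocal distance H = f²/(N·c) + f = 24²/(3.5 × 0.012) + 24 = 576/0.042 + 24 ≈ 13738.3 mm ≈ 13.7 m.

13.7 m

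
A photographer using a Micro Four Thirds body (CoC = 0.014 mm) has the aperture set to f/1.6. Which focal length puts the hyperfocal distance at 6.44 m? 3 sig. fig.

From H = f²/(N·c) + f, with f ≪ H: f ≈ √(H·N·c) = √(6440 × 1.6 × 0.014) = √144.26 ≈ 12.01 mm.
The +f correction barely moves this — solving exactly, f² + N·c·f − N·c·H = 0 ⇒ f = (−N·c + √((N·c)² + 4·N·c·H))/2 = (−0.0224 + √577.02)/2 ≈ 11.999 mm, so f ≈ 12.0 mm.

12.0 mm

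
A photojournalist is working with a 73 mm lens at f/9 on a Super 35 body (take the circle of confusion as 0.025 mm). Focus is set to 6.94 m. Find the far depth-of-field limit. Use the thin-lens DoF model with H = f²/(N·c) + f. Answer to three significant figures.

Hyperfocal distance H = f²/(N·c) + f = 73²/(9 × 0.025) + 73 = 5329/0.225 + 73 ≈ 23757.4 mm ≈ 23.76 m.
Far limit Df = s·(H − f)/(H − s) = 6940 × (23757.4 − 73) / (23757.4 − 6940) = 6940 × 23684.4 / 16817.4 ≈ 9773.8 mm ≈ 9.77 m.

9.77 m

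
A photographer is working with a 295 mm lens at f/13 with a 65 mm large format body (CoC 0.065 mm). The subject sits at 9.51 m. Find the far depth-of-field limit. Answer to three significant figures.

10.4 m

Hyperfocal distance H = f²/(N·c) + f = 295²/(13 × 0.065) + 295 = 87025/0.845 + 295 ≈ 103283.2 mm ≈ 103.3 m.
Far limit Df = s·(H − f)/(H − s) = 9510 × (103283.2 − 295) / (103283.2 − 9510) = 9510 × 102988.2 / 93773.2 ≈ 10445 mm ≈ 10.4 m.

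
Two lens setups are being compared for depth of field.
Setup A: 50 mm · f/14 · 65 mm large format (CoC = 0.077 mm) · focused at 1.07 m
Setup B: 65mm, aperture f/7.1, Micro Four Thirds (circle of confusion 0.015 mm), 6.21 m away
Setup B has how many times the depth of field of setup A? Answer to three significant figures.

Setup A: H = 50²/(14×0.077) + 50 ≈ 2369.1 mm; DoF = Df − Dn = 1910.1 − 743.1 ≈ 1167.0 mm.
Setup B: H = 65²/(7.1×0.015) + 65 ≈ 39736.4 mm; DoF = Df − Dn = 7348.2 − 5377.1 ≈ 1971.1 mm.
Ratio = 1971.1 / 1167.0 ≈ 1.69.

1.69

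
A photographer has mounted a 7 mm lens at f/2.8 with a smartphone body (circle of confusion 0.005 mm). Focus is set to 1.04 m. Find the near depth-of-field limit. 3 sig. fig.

0.803 m

Hyperfocal distance H = f²/(N·c) + f = 7²/(2.8 × 0.005) + 7 = 49/0.014 + 7 ≈ 3507.0 mm ≈ 3.507 m.
Near limit Dn = s·(H − f)/(H + s − 2f) = 1040 × (3507.0 − 7) / (3507.0 + 1040 − 2 × 7) = 1040 × 3500.0 / 4533.0 ≈ 803.00 mm ≈ 0.803 m.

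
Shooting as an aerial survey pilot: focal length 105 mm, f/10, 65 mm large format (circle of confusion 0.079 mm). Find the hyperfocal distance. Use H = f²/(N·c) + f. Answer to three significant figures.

14.1 m

Hyperfocal distance H = f²/(N·c) + f = 105²/(10 × 0.079) + 105 = 11025/0.79 + 105 ≈ 14060.7 mm ≈ 14.1 m.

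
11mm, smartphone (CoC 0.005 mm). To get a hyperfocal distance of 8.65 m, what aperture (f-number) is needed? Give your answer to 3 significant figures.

Rearrange H = f²/(N·c) + f for N: N = f² / ((H − f)·c).
N = 11² / ((8650 − 11) × 0.005) = 121 / 43.20 ≈ 2.80.

f/2.80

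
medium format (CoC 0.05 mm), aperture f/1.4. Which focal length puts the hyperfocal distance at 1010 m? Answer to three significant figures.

266 mm

From H = f²/(N·c) + f, with f ≪ H: f ≈ √(H·N·c) = √(1010000 × 1.4 × 0.05) = √70700 ≈ 265.9 mm.
The +f correction barely moves this — solving exactly, f² + N·c·f − N·c·H = 0 ⇒ f = (−N·c + √((N·c)² + 4·N·c·H))/2 = (−0.07 + √282800)/2 ≈ 265.86 mm, so f ≈ 266 mm.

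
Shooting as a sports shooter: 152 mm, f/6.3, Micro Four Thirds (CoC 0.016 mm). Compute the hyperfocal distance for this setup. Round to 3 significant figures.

Hyperfocal distance H = f²/(N·c) + f = 152²/(6.3 × 0.016) + 152 = 23104/0.1008 + 152 ≈ 229358.3 mm ≈ 229 m.

229 m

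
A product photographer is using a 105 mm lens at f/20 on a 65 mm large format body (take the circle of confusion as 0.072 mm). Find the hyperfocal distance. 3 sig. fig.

7.76 m

Hyperfocal distance H = f²/(N·c) + f = 105²/(20 × 0.072) + 105 = 11025/1.44 + 105 ≈ 7761.2 mm ≈ 7.76 m.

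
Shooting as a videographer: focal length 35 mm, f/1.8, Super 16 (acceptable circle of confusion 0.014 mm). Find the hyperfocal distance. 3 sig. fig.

48.6 m

Hyperfocal distance H = f²/(N·c) + f = 35²/(1.8 × 0.014) + 35 = 1225/0.0252 + 35 ≈ 48646.1 mm ≈ 48.6 m.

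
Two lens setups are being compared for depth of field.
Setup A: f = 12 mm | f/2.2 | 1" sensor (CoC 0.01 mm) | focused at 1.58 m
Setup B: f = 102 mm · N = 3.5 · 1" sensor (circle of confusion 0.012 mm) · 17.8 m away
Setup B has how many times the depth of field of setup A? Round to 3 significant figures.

Setup A: H = 12²/(2.2×0.01) + 12 ≈ 6557.5 mm; DoF = Df − Dn = 2077.73 − 1274.65 ≈ 803.08 mm.
Setup B: H = 102²/(3.5×0.012) + 102 ≈ 247816.3 mm; DoF = Df − Dn = 19169.6 − 16613.1 ≈ 2556.5 mm.
Ratio = 2556.5 / 803.08 ≈ 3.18.

3.18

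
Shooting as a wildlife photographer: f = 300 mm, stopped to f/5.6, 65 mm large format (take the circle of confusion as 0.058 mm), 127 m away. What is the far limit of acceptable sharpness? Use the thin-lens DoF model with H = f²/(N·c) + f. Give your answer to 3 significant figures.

Hyperfocal distance H = f²/(N·c) + f = 300²/(5.6 × 0.058) + 300 = 90000/0.3248 + 300 ≈ 277393.6 mm ≈ 277.4 m.
Far limit Df = s·(H − f)/(H − s) = 127000 × (277393.6 − 300) / (277393.6 − 127000) = 127000 × 277093.6 / 150393.6 ≈ 233992 mm ≈ 234 m.

234 m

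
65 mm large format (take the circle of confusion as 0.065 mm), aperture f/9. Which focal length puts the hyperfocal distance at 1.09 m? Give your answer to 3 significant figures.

25.0 mm

From H = f²/(N·c) + f, with f ≪ H: f ≈ √(H·N·c) = √(1090 × 9 × 0.065) = √637.65 ≈ 25.25 mm.
Exact: f² + N·c·f − N·c·H = 0 ⇒ f = (−N·c + √((N·c)² + 4·N·c·H))/2 = (−0.585 + √2550.9)/2 ≈ 24.961 mm ≈ 25.0 mm.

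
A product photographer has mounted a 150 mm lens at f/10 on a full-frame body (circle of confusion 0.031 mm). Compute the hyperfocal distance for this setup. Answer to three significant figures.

Hyperfocal distance H = f²/(N·c) + f = 150²/(10 × 0.031) + 150 = 22500/0.31 + 150 ≈ 72730.6 mm ≈ 72.7 m.

72.7 m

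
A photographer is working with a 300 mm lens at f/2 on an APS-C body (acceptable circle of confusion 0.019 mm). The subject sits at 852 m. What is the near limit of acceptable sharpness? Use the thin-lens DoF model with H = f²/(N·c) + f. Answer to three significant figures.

627 m

Hyperfocal distance H = f²/(N·c) + f = 300²/(2 × 0.019) + 300 = 90000/0.038 + 300 ≈ 2368721.1 mm ≈ 2369 m.
Near limit Dn = s·(H − f)/(H + s − 2f) = 852000 × (2368721.1 − 300) / (2368721.1 + 852000 − 2 × 300) = 852000 × 2368421.1 / 3220121.1 ≈ 626652 mm ≈ 627 m.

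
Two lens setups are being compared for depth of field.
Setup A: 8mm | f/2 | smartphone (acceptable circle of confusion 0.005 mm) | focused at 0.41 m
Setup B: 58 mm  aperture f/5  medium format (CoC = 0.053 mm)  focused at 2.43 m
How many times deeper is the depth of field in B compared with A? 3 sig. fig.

Setup A: H = 8²/(2×0.005) + 8 ≈ 6408.0 mm; DoF = Df − Dn = 437.479 − 385.769 ≈ 51.710 mm.
Setup B: H = 58²/(5×0.053) + 58 ≈ 12752.3 mm; DoF = Df − Dn = 2988.40 − 2047.43 ≈ 940.97 mm.
Ratio = 940.97 / 51.710 ≈ 18.2.

18.2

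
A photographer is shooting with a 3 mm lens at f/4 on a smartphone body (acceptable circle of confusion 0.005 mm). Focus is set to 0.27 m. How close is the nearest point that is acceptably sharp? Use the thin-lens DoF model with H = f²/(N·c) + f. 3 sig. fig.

169 mm

Hyperfocal distance H = f²/(N·c) + f = 3²/(4 × 0.005) + 3 = 9/0.02 + 3 ≈ 453.0 mm ≈ 0.453 m.
Near limit Dn = s·(H − f)/(H + s − 2f) = 270 × (453.0 − 3) / (453.0 + 270 − 2 × 3) = 270 × 450.0 / 717.0 ≈ 169.46 mm.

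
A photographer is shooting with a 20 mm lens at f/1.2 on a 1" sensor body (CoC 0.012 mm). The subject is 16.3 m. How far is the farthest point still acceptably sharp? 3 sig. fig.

Hyperfocal distance H = f²/(N·c) + f = 20²/(1.2 × 0.012) + 20 = 400/0.0144 + 20 ≈ 27797.8 mm ≈ 27.80 m.
Far limit Df = s·(H − f)/(H − s) = 16300 × (27797.8 − 20) / (27797.8 − 16300) = 16300 × 27777.8 / 11497.8 ≈ 39380 mm ≈ 39.4 m.

39.4 m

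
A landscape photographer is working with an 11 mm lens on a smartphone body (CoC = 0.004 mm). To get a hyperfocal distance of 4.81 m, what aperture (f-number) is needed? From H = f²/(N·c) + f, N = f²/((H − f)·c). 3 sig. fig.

f/6.30

Rearrange H = f²/(N·c) + f for N: N = f² / ((H − f)·c).
N = 11² / ((4810 − 11) × 0.004) = 121 / 19.20 ≈ 6.30.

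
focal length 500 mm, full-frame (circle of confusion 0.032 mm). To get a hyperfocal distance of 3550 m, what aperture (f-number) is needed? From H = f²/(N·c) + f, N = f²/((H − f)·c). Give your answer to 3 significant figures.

f/2.20

Rearrange H = f²/(N·c) + f for N: N = f² / ((H − f)·c).
N = 500² / ((3550000 − 500) × 0.032) = 250000 / 113584 ≈ 2.20.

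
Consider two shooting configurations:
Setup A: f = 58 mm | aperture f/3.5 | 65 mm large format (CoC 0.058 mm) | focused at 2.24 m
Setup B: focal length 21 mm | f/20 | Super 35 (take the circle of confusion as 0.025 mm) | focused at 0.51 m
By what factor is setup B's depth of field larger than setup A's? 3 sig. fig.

1.36

Setup A: H = 58²/(3.5×0.058) + 58 ≈ 16629.4 mm; DoF = Df − Dn = 2579.67 − 1979.37 ≈ 600.30 mm.
Setup B: H = 21²/(20×0.025) + 21 ≈ 903.0 mm; DoF = Df − Dn = 1144.58 − 328.10 ≈ 816.48 mm.
Ratio = 816.48 / 600.30 ≈ 1.36.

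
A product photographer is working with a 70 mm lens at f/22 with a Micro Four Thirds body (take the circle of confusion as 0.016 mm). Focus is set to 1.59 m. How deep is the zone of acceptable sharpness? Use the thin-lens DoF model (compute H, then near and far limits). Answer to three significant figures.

Hyperfocal distance H = f²/(N·c) + f = 70²/(22 × 0.016) + 70 = 4900/0.352 + 70 ≈ 13990.5 mm ≈ 13.99 m.
Near limit Dn = s·(H − f)/(H + s − 2f) = 1590 × (13990.5 − 70) / (13990.5 + 1590 − 2 × 70) = 1590 × 13920.5 / 15440.5 ≈ 1433.48 mm.
Far limit Df = s·(H − f)/(H − s) = 1590 × (13990.5 − 70) / (13990.5 − 1590) = 1590 × 13920.5 / 12400.5 ≈ 1784.90 mm.
Depth of field = Df − Dn = 1784.90 − 1433.48 ≈ 351.42 mm.

351 mm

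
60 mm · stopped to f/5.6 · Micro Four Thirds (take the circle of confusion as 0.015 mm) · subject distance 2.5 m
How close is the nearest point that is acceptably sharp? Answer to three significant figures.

2.37 m

Hyperfocal distance H = f²/(N·c) + f = 60²/(5.6 × 0.015) + 60 = 3600/0.084 + 60 ≈ 42917.1 mm ≈ 42.92 m.
Near limit Dn = s·(H − f)/(H + s − 2f) = 2500 × (42917.1 − 60) / (42917.1 + 2500 − 2 × 60) = 2500 × 42857.1 / 45297.1 ≈ 2365.3 mm ≈ 2.37 m.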